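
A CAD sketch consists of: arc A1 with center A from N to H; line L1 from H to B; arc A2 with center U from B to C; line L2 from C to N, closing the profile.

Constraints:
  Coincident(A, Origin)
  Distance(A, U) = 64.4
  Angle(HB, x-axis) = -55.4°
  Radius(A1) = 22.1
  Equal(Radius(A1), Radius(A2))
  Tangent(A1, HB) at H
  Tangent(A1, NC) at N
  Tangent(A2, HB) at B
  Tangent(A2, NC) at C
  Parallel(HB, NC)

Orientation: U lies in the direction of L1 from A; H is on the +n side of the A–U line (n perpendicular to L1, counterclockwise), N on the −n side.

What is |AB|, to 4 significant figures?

68.09

The slot axis is L1's direction at -55.4°, so u = (cos -55.4°, sin -55.4°) = (0.5678, -0.8231) and n = (−sin -55.4°, cos -55.4°) = (0.8231, 0.5678). A is at the origin and U lies 64.4 along u from A, so U = 64.4·u = (36.57, -53.01). Tangency of A1 to both parallel lines with radius 22.1 puts H and N at A ± 22.1·n: H = (18.19, 12.55), N = (-18.19, -12.55). Equal radii place B and C the same way about U: B = U + 22.1·n = (54.76, -40.46), C = U − 22.1·n = (18.38, -65.56). Then |AB| = |B − A| = 68.09.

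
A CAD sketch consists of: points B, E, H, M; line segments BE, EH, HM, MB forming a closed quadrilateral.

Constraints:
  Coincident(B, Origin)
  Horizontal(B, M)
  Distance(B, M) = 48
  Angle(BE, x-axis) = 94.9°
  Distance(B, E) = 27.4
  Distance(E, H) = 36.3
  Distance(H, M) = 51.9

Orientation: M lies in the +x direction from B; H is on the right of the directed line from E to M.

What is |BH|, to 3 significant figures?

9.52

Checks: B.y = 0.00, M.y = 0.00 ✓; |EH| = 36.30 ✓; |HM| = 51.90 ✓.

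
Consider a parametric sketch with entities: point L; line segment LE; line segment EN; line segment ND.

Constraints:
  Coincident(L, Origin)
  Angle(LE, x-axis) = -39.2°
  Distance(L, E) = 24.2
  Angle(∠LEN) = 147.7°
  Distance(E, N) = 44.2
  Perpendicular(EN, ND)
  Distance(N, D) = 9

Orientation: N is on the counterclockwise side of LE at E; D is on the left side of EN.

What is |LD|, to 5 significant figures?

64.775

L is at the origin; LE runs at -39.2° with length 24.2, so E = 24.2·(cos -39.2°, sin -39.2°) = (18.754, -15.295). ∠LEN = 147.7°, so EN runs at -39.2° + (180° − 147.7°) = -6.9000° from the x-axis; with |EN| = 44.2, N = E + 44.2·(cos -6.9000°, sin -6.9000°) = (62.634, -20.605). EN is perpendicular to ND; with |ND| = 9.0 on the left of EN, D = N + 9.0·(0.12014, 0.99276) = (63.715, -11.670). Then |LD| = |D − L| = 64.775.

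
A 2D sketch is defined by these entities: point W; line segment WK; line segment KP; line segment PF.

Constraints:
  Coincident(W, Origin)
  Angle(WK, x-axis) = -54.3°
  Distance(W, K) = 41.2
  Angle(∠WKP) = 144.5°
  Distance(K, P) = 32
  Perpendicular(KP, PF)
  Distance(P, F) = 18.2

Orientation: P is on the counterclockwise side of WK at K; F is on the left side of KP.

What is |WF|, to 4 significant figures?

65.79

∠WKP = 144.5°, so KP runs at -54.3° + (180° − 144.5°) = -18.80° from the x-axis; with |KP| = 32.0, P = K + 32.0·(cos -18.80°, sin -18.80°) = (54.33, -43.77). KP ⟂ PF; with |PF| = 18.2 on the left of KP, F = P + 18.2·(0.3223, 0.9466) = (60.20, -26.54). Then |WF| = |F − W| = 65.79.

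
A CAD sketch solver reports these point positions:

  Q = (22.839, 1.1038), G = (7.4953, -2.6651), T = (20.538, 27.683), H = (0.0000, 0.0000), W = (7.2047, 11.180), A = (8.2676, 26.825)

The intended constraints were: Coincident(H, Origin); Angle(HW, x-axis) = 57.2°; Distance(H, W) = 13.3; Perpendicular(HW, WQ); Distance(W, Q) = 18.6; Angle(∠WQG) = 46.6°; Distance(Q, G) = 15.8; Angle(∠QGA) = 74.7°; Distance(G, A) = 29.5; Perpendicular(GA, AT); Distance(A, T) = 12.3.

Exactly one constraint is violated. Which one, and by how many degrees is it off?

Perpendicular(GA, AT) — off by 5.50°.

H = (0.00, 0.00) ✓; HW at 57.20° ✓; |HW| = 13.30 ✓; ∠(HW, WQ) = 90.00° ✓; |WQ| = 18.60 ✓; ∠WQG = 46.60° ✓; |QG| = 15.80 ✓; ∠QGA = 74.70° ✓; |GA| = 29.50 ✓; ∠(GA, AT) = 84.50° ✗; |AT| = 12.30 ✓.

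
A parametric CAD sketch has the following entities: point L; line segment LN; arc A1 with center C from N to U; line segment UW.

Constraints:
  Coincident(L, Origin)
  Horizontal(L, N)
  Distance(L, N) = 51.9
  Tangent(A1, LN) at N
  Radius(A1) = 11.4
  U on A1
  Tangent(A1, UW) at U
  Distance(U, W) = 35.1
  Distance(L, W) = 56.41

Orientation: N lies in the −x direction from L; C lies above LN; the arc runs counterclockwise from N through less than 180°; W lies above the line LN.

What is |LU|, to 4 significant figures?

41.76

Checks: |CU| = 11.40 ✓; ∠(CU, UW) = 90.00° ✓; |UW| = 35.10 ✓; |LW| = 56.41 ✓.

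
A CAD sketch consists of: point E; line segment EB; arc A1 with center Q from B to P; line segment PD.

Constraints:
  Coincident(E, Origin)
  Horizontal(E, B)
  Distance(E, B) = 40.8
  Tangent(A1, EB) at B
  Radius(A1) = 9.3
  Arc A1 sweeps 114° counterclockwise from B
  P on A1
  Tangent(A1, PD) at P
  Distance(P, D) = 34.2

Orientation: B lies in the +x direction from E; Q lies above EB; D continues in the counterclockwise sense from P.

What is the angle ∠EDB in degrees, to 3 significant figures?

45.6°

On A1, B sits at bearing -90° from Q; a 114° counterclockwise sweep puts P at bearing 24°, so P = Q + 9.3·(cos 24°, sin 24°) = (49.3, 13.1). A1 meets PD tangentially, so QP is at right angles to PD, so PD runs along (−sin 24°, cos 24°); with |PD| = 34.2, D = (35.4, 44.3). Then cos ∠EDB = DE·DB / (|DE||DB|), giving 45.6°.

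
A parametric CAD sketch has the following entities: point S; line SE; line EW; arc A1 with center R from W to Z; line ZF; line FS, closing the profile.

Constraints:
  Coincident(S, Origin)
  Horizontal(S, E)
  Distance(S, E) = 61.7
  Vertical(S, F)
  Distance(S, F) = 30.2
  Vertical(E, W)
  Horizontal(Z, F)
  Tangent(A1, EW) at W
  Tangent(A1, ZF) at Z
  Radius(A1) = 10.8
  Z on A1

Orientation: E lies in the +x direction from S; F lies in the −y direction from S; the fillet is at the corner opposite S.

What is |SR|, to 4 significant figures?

54.47

S is at the origin; SE is horizontal with |SE| = 61.7 and E on the +x side, so E = (61.70, 0.000). SF is vertical with |SF| = 30.2 and F on the −y side, so F = (0.000, -30.20). The virtual corner opposite S is at (61.70, -30.20). Since A1 is tangent to EW there, RW ⟂ EW and since A1 is tangent to ZF there, RZ ⟂ ZF, with radius 10.8, so the center R sits 10.8 in from both sides at R = (50.90, -19.40). Then |SR| = |R − S| = 54.47.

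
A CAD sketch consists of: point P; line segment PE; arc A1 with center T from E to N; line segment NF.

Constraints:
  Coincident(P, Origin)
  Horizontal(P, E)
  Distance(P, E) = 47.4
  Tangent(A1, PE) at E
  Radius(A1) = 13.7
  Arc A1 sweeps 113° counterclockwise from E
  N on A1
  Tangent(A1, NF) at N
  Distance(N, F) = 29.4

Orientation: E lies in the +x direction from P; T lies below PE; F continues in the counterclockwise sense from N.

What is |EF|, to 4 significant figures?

46.13

On A1, E sits at bearing 90° from T; a 113° counterclockwise sweep puts N at bearing 203°, so N = T + 13.7·(cos 203°, sin 203°) = (34.79, -19.05). The tangent condition forces TN to be normal to NF, so NF runs along (−sin 203°, cos 203°); with |NF| = 29.4, F = (46.28, -46.12). Then |EF| = |F − E| = 46.13.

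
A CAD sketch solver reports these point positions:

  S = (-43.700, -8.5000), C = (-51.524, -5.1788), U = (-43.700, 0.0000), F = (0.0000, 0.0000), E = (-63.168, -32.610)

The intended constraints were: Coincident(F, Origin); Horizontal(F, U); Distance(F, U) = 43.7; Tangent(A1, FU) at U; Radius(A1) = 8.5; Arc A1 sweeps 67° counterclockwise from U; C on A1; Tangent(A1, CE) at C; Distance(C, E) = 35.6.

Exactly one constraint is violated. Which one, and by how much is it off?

Distance(C, E) = 35.6 — off by 5.80.

F = (0.00, 0.00) ✓; F.y = 0.00, U.y = 0.00 ✓; |FU| = 43.70 ✓; ∠(SU, UF) = 90.00° ✓; |SU| = 8.500 ✓; bearing(S→C) − bearing(S→U) = 67.00° ✓; |SC| = 8.500 ✓; ∠(SC, CE) = 90.00° ✓; |CE| = 29.80 ✗.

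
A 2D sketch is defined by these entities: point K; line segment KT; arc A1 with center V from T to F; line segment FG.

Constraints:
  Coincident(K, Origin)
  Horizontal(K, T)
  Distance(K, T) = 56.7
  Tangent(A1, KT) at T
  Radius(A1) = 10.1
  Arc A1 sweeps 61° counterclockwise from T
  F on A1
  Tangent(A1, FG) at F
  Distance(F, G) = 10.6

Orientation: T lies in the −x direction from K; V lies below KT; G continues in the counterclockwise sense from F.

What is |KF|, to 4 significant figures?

65.74

A1 meets KT tangentially, so VT is at right angles to KT, so V = T + (0, -10.1) = (-56.70, -10.10). On A1, T sits at bearing 90° from V; a 61° counterclockwise sweep puts F at bearing 151°, so F = V + 10.1·(cos 151°, sin 151°) = (-65.53, -5.203). Then |KF| = |F − K| = 65.74.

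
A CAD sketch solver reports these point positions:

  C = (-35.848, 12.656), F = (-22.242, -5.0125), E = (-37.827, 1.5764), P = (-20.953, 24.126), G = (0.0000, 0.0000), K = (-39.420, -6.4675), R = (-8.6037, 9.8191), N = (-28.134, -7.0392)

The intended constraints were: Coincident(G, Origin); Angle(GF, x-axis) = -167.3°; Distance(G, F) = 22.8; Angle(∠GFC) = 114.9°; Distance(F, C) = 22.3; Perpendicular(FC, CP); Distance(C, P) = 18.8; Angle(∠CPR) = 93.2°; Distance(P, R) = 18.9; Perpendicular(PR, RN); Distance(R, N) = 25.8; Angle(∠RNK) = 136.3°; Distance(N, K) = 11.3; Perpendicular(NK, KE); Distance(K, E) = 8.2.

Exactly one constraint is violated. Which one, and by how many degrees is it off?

Perpendicular(NK, KE) — off by 8.30°.

G = (0.00, 0.00) ✓; GF at -167.3° ✓; |GF| = 22.80 ✓; ∠GFC = 114.9° ✓; |FC| = 22.30 ✓; ∠(FC, CP) = 90.00° ✓; |CP| = 18.80 ✓; ∠CPR = 93.20° ✓; |PR| = 18.90 ✓; ∠(PR, RN) = 90.00° ✓; |RN| = 25.80 ✓; ∠RNK = 136.3° ✓; |NK| = 11.30 ✓; ∠(NK, KE) = 98.30° ✗; |KE| = 8.200 ✓.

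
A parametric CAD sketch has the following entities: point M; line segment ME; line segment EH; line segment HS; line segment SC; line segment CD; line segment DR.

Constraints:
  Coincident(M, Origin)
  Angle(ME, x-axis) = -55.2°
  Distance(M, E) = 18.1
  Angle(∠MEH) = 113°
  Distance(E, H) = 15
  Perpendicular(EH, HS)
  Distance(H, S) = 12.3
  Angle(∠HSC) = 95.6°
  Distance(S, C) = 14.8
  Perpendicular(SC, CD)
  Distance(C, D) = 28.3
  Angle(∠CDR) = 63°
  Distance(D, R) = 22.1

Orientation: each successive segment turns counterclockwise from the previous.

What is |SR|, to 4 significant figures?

18.91

SC is perpendicular to CD, so CD runs at -83.80°; with |CD| = 28.3, D = (10.84, -29.49). ∠CDR = 63.0° gives DR at 33.20° from the x-axis; with |DR| = 22.1, R = (29.33, -17.39). Then |SR| = |R − S| = 18.91.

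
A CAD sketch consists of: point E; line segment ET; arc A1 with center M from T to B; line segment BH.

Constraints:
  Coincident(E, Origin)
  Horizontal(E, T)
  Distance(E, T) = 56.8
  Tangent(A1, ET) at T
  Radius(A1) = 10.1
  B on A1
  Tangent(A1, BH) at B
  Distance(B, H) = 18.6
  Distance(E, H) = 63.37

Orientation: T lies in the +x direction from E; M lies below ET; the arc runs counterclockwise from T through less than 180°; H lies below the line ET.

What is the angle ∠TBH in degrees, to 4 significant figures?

123.0°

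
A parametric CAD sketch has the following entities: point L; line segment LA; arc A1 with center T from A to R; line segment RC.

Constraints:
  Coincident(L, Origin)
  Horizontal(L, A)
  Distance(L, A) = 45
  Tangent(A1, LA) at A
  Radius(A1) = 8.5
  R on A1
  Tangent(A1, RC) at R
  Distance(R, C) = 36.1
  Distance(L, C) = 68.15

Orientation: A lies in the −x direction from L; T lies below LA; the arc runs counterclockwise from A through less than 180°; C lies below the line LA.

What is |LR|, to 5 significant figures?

54.243

L is at the origin; LA is horizontal with |LA| = 45.0 and A on the −x side, so A = (-45.000, 0.0000). A1 meets LA tangentially, so TA is at right angles to LA, so T = A + (0, -8.5) = (-45.000, -8.5000). Since TR ⟂ RC (tangency), |TC| = √(8.5² + 36.1²) = 37.087 regardless of where R sits on A1. So C lies on both circle(L, 68.15) and circle(T, 37.087); the below-LA intersection is C = (-51.109, -45.081). R is the foot of the tangent from C: R = (-53.482, -9.0586).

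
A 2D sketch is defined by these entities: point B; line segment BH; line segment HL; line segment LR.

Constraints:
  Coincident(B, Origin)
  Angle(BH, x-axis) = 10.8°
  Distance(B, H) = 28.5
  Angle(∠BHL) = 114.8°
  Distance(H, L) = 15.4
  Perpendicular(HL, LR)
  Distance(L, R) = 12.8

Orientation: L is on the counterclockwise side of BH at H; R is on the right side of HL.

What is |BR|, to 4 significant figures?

47.37

B is at the origin; BH runs at 10.8° with length 28.5, so H = 28.5·(cos 10.8°, sin 10.8°) = (28.00, 5.340). ∠BHL = 114.8°, so HL runs at 10.8° + (180° − 114.8°) = 76.00° from the x-axis; with |HL| = 15.4, L = H + 15.4·(cos 76.00°, sin 76.00°) = (31.72, 20.28). The perpendicularity gives LR at right angles to HL; with |LR| = 12.8 on the right of HL, R = L + 12.8·(0.9703, -0.2419) = (44.14, 17.19). Then |BR| = |R − B| = 47.37.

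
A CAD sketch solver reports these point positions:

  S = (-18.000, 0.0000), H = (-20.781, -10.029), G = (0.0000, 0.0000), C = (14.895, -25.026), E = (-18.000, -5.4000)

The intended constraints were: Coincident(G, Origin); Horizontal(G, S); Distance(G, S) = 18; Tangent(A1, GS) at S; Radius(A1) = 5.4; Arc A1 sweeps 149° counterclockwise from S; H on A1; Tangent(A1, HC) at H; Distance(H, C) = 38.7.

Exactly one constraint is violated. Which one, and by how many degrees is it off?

Tangent(A1, HC) at H — off by 8.20°.

G = (0.00, 0.00) ✓; G.y = 0.00, S.y = 0.00 ✓; |GS| = 18.00 ✓; ∠(ES, SG) = 90.00° ✓; |ES| = 5.400 ✓; bearing(E→H) − bearing(E→S) = 149.0° ✓; |EH| = 5.400 ✓; ∠(EH, HC) = 81.80° ✗; |HC| = 38.70 ✓.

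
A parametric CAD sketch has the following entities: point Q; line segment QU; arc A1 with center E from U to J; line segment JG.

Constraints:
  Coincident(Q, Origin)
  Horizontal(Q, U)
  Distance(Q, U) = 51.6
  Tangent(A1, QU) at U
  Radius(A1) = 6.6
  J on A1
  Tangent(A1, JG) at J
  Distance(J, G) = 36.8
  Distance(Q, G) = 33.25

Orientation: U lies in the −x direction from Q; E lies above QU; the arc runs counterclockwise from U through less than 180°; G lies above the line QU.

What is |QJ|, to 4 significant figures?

47.18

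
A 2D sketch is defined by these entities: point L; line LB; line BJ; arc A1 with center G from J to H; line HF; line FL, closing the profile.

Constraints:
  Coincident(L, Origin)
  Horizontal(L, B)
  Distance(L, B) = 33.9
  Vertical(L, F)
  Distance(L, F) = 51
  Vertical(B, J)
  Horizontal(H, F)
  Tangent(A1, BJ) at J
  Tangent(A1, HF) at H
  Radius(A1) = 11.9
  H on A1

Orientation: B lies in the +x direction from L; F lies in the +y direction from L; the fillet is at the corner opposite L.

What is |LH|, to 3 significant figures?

55.5

L is at the origin; L and B share the same y with |LB| = 33.9 and B on the +x side, so B = (33.9, 0.00). LF is vertical with |LF| = 51.0 and F on the +y side, so F = (0.00, 51.0). The virtual corner opposite L is at (33.9, 51.0). Tangency of A1 to BJ means the radius GJ is perpendicular to BJ and A1 meets HF tangentially, so GH is at right angles to HF, with radius 11.9, so the center G sits 11.9 in from both sides at G = (22.0, 39.1). That places the tangent points at J = (33.9, 39.1) on BJ and H = (22.0, 51.0) on HF. Then |LH| = |H − L| = 55.5.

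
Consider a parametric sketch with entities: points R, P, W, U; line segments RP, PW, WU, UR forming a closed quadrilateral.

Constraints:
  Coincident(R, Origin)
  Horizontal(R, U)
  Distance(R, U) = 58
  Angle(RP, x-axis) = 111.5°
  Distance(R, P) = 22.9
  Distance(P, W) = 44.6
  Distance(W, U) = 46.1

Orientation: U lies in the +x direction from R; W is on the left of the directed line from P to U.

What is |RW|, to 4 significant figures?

50.58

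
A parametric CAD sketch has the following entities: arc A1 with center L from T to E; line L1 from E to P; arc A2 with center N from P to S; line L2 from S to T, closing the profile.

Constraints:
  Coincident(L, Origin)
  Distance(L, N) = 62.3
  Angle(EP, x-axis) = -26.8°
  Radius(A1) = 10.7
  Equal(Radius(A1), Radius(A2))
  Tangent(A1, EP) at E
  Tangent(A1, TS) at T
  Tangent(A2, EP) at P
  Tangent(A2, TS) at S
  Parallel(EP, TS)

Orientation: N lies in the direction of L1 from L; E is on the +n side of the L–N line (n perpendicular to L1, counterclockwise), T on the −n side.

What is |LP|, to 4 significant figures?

63.21

The slot axis is L1's direction at -26.8°, so u = (cos -26.8°, sin -26.8°) = (0.8926, -0.4509) and n = (−sin -26.8°, cos -26.8°) = (0.4509, 0.8926). L is at the origin and N lies 62.3 along u from L, so N = 62.3·u = (55.61, -28.09). Tangency of A1 to both parallel lines with radius 10.7 puts E and T at L ± 10.7·n: E = (4.824, 9.551), T = (-4.824, -9.551). Equal radii place P and S the same way about N: P = N + 10.7·n = (60.43, -18.54), S = N − 10.7·n = (50.78, -37.64). Then |LP| = |P − L| = 63.21.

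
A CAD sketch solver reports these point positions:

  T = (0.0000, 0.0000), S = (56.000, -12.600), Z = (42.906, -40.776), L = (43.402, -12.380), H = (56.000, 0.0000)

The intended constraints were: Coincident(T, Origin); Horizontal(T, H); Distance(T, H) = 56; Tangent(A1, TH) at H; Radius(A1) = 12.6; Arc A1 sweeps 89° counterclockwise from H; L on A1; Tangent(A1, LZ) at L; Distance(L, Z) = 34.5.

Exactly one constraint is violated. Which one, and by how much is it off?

Distance(L, Z) = 34.5 — off by 6.10.

T = (0.00, 0.00) ✓; T.y = 0.00, H.y = 0.00 ✓; |TH| = 56.00 ✓; ∠(SH, HT) = 90.00° ✓; |SH| = 12.60 ✓; bearing(S→L) − bearing(S→H) = 89.00° ✓; |SL| = 12.60 ✓; ∠(SL, LZ) = 90.00° ✓; |LZ| = 28.40 ✗.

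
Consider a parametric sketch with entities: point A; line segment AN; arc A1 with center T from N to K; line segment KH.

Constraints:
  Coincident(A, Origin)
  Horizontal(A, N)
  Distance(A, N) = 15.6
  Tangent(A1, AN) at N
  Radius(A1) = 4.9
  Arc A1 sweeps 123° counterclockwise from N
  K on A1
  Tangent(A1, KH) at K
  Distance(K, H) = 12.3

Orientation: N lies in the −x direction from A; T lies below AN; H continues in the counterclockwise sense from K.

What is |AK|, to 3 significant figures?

21.1

A is at the origin; AN is horizontal with |AN| = 15.6 and N on the −x side, so N = (-15.6, 0.00). Tangency of A1 to AN means the radius TN is perpendicular to AN, so T = N + (0, -4.9) = (-15.6, -4.90). On A1, N sits at bearing 90° from T; a 123° counterclockwise sweep puts K at bearing 213°, so K = T + 4.9·(cos 213°, sin 213°) = (-19.7, -7.57). Then |AK| = |K − A| = 21.1.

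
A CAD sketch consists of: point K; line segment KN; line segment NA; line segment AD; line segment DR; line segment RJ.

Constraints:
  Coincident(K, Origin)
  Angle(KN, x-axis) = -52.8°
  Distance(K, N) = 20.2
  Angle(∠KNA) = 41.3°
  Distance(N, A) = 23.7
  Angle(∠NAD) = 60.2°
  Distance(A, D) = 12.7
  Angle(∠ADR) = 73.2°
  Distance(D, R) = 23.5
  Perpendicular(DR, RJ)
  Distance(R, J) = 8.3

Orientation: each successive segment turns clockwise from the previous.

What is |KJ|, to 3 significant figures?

26.3

K is at the origin; KN runs at -52.8° with length 20.2, so N = (12.2, -16.1). ∠KNA = 41.3° gives NA at 168° from the x-axis; with |NA| = 23.7, A = (-11.0, -11.4). ∠NAD = 60.2° gives AD at 48.7° from the x-axis; with |AD| = 12.7, D = (-2.63, -1.82). ∠ADR = 73.2° gives DR at -58.1° from the x-axis; with |DR| = 23.5, R = (9.79, -21.8). DR ⟂ RJ, so RJ runs at -148°; with |RJ| = 8.3, J = (2.74, -26.2). Then |KJ| = |J − K| = 26.3.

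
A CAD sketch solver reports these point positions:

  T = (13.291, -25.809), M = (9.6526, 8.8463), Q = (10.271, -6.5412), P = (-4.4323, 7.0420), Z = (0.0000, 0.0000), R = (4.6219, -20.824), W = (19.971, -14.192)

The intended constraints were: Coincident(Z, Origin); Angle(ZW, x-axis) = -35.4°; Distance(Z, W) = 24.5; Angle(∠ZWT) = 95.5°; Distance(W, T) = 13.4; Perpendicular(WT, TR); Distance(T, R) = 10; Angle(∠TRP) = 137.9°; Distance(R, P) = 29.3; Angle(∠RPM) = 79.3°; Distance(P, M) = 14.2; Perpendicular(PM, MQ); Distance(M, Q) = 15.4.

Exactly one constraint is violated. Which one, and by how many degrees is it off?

Perpendicular(PM, MQ) — off by 5.00°.

Z = (0.00, 0.00) ✓; ZW at -35.40° ✓; |ZW| = 24.50 ✓; ∠ZWT = 95.50° ✓; |WT| = 13.40 ✓; ∠(WT, TR) = 90.00° ✓; |TR| = 10.00 ✓; ∠TRP = 137.9° ✓; |RP| = 29.30 ✓; ∠RPM = 79.30° ✓; |PM| = 14.20 ✓; ∠(PM, MQ) = 95.00° ✗; |MQ| = 15.40 ✓.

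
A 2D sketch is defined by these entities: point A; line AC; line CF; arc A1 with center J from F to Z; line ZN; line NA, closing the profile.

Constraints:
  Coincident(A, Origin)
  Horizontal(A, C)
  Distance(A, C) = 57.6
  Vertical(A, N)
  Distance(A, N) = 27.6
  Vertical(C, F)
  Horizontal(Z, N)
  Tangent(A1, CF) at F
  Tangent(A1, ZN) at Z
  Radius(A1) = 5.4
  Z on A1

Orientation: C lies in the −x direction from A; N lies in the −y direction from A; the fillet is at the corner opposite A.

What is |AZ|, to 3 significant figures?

59.0

The virtual corner opposite A is at (-57.6, -27.6). Since A1 is tangent to CF there, JF ⟂ CF and tangency of A1 to ZN means the radius JZ is perpendicular to ZN, with radius 5.4, so the center J sits 5.4 in from both sides at J = (-52.2, -22.2). That places the tangent points at F = (-57.6, -22.2) on CF and Z = (-52.2, -27.6) on ZN. Then |AZ| = |Z − A| = 59.0.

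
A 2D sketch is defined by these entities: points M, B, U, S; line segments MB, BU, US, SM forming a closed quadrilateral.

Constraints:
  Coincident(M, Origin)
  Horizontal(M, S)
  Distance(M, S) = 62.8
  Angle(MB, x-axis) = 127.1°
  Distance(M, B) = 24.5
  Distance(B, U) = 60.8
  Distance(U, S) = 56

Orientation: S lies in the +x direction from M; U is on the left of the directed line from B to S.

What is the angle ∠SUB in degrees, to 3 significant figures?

86.4°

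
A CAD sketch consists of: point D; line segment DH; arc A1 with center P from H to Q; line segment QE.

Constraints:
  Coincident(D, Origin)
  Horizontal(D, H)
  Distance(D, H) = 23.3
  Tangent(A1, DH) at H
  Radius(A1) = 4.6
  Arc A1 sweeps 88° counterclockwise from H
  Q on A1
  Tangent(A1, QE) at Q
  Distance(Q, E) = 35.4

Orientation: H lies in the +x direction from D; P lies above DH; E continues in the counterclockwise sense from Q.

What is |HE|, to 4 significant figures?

40.24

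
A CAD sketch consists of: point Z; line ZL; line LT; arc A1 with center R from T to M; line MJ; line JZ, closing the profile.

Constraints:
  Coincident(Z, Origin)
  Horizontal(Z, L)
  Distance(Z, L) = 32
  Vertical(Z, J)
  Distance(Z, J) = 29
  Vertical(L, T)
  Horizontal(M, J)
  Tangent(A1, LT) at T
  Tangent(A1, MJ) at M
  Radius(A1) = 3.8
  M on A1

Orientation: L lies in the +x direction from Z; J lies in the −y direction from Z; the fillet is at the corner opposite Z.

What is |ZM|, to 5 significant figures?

40.450

The virtual corner opposite Z is at (32.000, -29.000). Since A1 is tangent to LT there, RT ⟂ LT and the tangent condition forces RM to be normal to MJ, with radius 3.8, so the center R sits 3.8 in from both sides at R = (28.200, -25.200). That places the tangent points at T = (32.000, -25.200) on LT and M = (28.200, -29.000) on MJ. Then |ZM| = |M − Z| = 40.450.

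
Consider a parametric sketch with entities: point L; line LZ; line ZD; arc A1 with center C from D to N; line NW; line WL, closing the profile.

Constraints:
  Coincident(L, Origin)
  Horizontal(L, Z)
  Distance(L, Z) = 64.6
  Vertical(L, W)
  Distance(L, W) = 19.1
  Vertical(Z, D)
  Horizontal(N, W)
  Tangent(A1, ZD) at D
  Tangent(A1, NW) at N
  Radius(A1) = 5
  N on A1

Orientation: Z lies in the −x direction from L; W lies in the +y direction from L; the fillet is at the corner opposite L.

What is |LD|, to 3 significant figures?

66.1

L is at the origin; LZ is horizontal with |LZ| = 64.6 and Z on the −x side, so Z = (-64.6, 0.00). LW is vertical with |LW| = 19.1 and W on the +y side, so W = (0.00, 19.1). The virtual corner opposite L is at (-64.6, 19.1). Tangency of A1 to ZD means the radius CD is perpendicular to ZD and A1 meets NW tangentially, so CN is at right angles to NW, with radius 5.0, so the center C sits 5.0 in from both sides at C = (-59.6, 14.1). That places the tangent points at D = (-64.6, 14.1) on ZD and N = (-59.6, 19.1) on NW. Then |LD| = |D − L| = 66.1.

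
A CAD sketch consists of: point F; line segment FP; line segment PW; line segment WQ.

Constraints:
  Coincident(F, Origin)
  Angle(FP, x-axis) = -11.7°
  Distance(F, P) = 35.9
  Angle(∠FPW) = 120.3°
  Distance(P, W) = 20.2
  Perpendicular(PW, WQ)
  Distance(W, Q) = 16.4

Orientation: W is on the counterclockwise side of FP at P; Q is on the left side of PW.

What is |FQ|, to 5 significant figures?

40.999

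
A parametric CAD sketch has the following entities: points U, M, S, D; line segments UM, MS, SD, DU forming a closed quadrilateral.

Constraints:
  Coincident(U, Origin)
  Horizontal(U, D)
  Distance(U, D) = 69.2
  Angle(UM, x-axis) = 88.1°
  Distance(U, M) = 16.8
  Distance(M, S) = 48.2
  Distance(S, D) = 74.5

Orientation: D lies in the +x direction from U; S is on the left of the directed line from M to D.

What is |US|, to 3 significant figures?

63.6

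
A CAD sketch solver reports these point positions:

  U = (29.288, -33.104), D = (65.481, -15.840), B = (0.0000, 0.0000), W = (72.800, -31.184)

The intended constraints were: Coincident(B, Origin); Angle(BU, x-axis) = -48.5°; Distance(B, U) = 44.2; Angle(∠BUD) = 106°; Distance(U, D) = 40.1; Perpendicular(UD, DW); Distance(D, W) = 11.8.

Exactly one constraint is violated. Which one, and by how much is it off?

Distance(D, W) = 11.8 — off by 5.20.

B = (0.00, 0.00) ✓; BU at -48.50° ✓; |BU| = 44.20 ✓; ∠BUD = 106.0° ✓; |UD| = 40.10 ✓; ∠(UD, DW) = 90.00° ✓; |DW| = 17.00 ✗.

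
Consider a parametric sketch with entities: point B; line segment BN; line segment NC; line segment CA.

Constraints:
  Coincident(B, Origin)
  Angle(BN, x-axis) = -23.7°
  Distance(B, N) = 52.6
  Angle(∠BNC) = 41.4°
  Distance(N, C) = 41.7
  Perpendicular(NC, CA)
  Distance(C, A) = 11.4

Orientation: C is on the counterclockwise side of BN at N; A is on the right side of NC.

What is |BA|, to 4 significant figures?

46.24

B is at the origin; BN runs at -23.7° with length 52.6, so N = 52.6·(cos -23.7°, sin -23.7°) = (48.16, -21.14). ∠BNC = 41.4°, so NC runs at -23.7° + (180° − 41.4°) = 114.9° from the x-axis; with |NC| = 41.7, C = N + 41.7·(cos 114.9°, sin 114.9°) = (30.61, 16.68). NC is perpendicular to CA; with |CA| = 11.4 on the right of NC, A = C + 11.4·(0.9070, 0.4210) = (40.95, 21.48). Then |BA| = |A − B| = 46.24.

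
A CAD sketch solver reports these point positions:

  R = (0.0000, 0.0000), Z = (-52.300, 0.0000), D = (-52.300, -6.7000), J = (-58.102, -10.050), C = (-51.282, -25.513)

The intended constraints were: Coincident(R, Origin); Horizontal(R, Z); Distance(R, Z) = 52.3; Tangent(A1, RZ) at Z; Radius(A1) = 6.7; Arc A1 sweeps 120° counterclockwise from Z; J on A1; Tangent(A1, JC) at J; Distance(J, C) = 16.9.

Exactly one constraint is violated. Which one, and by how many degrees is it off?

Tangent(A1, JC) at J — off by 6.20°.

R = (0.00, 0.00) ✓; R.y = 0.00, Z.y = 0.00 ✓; |RZ| = 52.30 ✓; ∠(DZ, ZR) = 90.00° ✓; |DZ| = 6.700 ✓; bearing(D→J) − bearing(D→Z) = 120.0° ✓; |DJ| = 6.700 ✓; ∠(DJ, JC) = 96.20° ✗; |JC| = 16.90 ✓.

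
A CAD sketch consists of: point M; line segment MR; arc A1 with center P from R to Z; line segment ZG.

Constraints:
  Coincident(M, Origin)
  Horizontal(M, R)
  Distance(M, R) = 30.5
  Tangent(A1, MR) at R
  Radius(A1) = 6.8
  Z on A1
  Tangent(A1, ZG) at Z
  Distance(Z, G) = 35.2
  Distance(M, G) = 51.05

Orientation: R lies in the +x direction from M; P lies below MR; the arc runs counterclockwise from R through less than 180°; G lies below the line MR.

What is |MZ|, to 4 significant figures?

24.96

M is at the origin; MR is horizontal with |MR| = 30.5 and R on the +x side, so R = (30.50, 0.000). Tangency of A1 to MR means the radius PR is perpendicular to MR, so P = R + (0, -6.8) = (30.50, -6.800). Since PZ ⟂ ZG (tangency), |PG| = √(6.8² + 35.2²) = 35.85 regardless of where Z sits on A1. So G lies on both circle(M, 51.05) and circle(P, 35.85); the below-MR intersection is G = (28.17, -42.57). Z is the foot of the tangent from G: Z = (23.75, -7.653).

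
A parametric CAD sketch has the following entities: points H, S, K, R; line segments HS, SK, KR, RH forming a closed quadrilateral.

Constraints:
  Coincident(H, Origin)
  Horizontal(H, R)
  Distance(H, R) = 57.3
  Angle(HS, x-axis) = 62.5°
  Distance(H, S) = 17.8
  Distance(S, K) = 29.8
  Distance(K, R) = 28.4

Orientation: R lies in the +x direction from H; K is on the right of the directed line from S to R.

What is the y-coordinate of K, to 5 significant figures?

-5.1944

Checks: |SK| = 29.80 ✓; |KR| = 28.40 ✓.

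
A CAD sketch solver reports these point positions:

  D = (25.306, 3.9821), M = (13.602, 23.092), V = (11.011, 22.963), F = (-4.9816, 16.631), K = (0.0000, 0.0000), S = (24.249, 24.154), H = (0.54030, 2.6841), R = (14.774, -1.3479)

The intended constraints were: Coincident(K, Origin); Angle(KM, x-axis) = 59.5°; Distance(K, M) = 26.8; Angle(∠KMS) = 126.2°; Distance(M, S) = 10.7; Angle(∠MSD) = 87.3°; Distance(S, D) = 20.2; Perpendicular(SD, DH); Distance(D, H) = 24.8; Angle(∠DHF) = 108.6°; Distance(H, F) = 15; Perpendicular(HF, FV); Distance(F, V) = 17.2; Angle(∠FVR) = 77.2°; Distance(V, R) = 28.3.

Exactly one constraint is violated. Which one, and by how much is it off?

Distance(V, R) = 28.3 — off by 3.70.

K = (0.00, 0.00) ✓; KM at 59.50° ✓; |KM| = 26.80 ✓; ∠KMS = 126.2° ✓; |MS| = 10.70 ✓; ∠MSD = 87.30° ✓; |SD| = 20.20 ✓; ∠(SD, DH) = 90.00° ✓; |DH| = 24.80 ✓; ∠DHF = 108.6° ✓; |HF| = 15.00 ✓; ∠(HF, FV) = 90.00° ✓; |FV| = 17.20 ✓; ∠FVR = 77.20° ✓; |VR| = 24.60 ✗.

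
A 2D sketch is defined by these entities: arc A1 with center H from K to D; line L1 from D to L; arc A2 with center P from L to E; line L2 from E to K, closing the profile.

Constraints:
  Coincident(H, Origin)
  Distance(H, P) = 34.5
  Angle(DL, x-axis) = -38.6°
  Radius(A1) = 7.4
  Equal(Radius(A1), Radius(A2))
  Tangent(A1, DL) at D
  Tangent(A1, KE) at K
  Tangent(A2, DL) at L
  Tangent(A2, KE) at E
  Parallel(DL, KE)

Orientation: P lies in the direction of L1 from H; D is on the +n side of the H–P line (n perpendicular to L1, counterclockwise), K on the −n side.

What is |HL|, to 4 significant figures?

35.28

Tangency of A1 to both parallel lines with radius 7.4 puts D and K at H ± 7.4·n: D = (4.617, 5.783), K = (-4.617, -5.783). Equal radii place L and E the same way about P: L = P + 7.4·n = (31.58, -15.74), E = P − 7.4·n = (22.35, -27.31). Then |HL| = |L − H| = 35.28.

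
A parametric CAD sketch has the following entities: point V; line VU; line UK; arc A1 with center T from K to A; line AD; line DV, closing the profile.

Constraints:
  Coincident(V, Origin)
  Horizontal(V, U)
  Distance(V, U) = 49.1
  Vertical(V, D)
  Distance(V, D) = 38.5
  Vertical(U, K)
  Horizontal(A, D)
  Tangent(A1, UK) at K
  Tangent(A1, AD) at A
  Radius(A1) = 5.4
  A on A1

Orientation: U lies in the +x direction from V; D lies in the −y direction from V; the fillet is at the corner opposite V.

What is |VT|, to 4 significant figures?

54.82

V is at the origin; V and U share the same y with |VU| = 49.1 and U on the +x side, so U = (49.10, 0.000). VD is vertical with |VD| = 38.5 and D on the −y side, so D = (0.000, -38.50). The virtual corner opposite V is at (49.10, -38.50). Since A1 is tangent to UK there, TK ⟂ UK and the tangent condition forces TA to be normal to AD, with radius 5.4, so the center T sits 5.4 in from both sides at T = (43.70, -33.10). Then |VT| = |T − V| = 54.82.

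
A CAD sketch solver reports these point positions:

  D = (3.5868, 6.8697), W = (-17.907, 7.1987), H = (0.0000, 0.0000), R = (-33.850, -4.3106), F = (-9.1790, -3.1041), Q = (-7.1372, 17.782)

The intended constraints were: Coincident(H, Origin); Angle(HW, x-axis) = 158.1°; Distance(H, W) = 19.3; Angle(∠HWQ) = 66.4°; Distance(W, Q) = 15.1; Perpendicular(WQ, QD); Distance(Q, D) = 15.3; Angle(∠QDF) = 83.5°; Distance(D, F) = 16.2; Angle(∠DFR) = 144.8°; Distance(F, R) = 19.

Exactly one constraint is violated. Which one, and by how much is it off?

Distance(F, R) = 19 — off by 5.70.

H = (0.00, 0.00) ✓; HW at 158.1° ✓; |HW| = 19.30 ✓; ∠HWQ = 66.40° ✓; |WQ| = 15.10 ✓; ∠(WQ, QD) = 90.00° ✓; |QD| = 15.30 ✓; ∠QDF = 83.50° ✓; |DF| = 16.20 ✓; ∠DFR = 144.8° ✓; |FR| = 24.70 ✗.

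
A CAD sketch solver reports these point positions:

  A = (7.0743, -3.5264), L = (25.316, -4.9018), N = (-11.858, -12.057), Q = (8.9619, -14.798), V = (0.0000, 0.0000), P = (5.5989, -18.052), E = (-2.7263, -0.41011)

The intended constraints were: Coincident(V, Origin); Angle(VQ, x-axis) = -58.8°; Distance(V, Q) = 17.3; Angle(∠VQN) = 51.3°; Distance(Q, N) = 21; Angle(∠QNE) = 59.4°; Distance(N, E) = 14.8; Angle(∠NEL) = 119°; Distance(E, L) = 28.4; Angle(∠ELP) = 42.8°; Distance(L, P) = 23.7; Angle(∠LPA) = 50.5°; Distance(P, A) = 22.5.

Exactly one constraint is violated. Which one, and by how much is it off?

Distance(P, A) = 22.5 — off by 7.90.

V = (0.00, 0.00) ✓; VQ at -58.80° ✓; |VQ| = 17.30 ✓; ∠VQN = 51.30° ✓; |QN| = 21.00 ✓; ∠QNE = 59.40° ✓; |NE| = 14.80 ✓; ∠NEL = 119.0° ✓; |EL| = 28.40 ✓; ∠ELP = 42.80° ✓; |LP| = 23.70 ✓; ∠LPA = 50.50° ✓; |PA| = 14.60 ✗.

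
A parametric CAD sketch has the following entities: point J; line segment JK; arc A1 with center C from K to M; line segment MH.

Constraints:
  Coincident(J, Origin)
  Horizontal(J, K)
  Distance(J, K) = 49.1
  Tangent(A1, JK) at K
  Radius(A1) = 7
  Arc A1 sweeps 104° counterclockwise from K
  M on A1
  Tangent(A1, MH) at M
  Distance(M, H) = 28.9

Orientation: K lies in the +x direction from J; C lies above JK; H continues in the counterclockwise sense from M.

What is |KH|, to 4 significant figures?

36.74

On A1, K sits at bearing -90° from C; a 104° counterclockwise sweep puts M at bearing 14°, so M = C + 7.0·(cos 14°, sin 14°) = (55.89, 8.693). A1 meets MH tangentially, so CM is at right angles to MH, so MH runs along (−sin 14°, cos 14°); with |MH| = 28.9, H = (48.90, 36.73). Then |KH| = |H − K| = 36.74.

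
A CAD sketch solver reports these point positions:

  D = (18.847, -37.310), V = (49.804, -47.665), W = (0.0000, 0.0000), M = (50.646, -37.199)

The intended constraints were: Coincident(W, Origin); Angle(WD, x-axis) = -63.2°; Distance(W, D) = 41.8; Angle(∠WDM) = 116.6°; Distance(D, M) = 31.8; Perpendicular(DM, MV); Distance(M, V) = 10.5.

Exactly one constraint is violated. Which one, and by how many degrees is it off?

Perpendicular(DM, MV) — off by 4.80°.

W = (0.00, 0.00) ✓; WD at -63.20° ✓; |WD| = 41.80 ✓; ∠WDM = 116.6° ✓; |DM| = 31.80 ✓; ∠(DM, MV) = 94.80° ✗; |MV| = 10.50 ✓.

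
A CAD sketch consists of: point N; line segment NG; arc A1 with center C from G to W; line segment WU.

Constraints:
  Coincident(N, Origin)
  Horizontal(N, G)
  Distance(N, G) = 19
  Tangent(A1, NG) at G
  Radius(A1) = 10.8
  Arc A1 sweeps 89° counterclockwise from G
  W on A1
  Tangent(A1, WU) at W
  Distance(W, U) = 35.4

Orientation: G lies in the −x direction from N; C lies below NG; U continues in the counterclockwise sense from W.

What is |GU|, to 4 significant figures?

47.40

N is at the origin; N and G share the same y with |NG| = 19.0 and G on the −x side, so G = (-19.00, 0.000). Since A1 is tangent to NG there, CG ⟂ NG, so C = G + (0, -10.8) = (-19.00, -10.80). On A1, G sits at bearing 90° from C; an 89° counterclockwise sweep puts W at bearing 179°, so W = C + 10.8·(cos 179°, sin 179°) = (-29.80, -10.61). The tangent condition forces CW to be normal to WU, so WU runs along (−sin 179°, cos 179°); with |WU| = 35.4, U = (-30.42, -46.01). Then |GU| = |U − G| = 47.40.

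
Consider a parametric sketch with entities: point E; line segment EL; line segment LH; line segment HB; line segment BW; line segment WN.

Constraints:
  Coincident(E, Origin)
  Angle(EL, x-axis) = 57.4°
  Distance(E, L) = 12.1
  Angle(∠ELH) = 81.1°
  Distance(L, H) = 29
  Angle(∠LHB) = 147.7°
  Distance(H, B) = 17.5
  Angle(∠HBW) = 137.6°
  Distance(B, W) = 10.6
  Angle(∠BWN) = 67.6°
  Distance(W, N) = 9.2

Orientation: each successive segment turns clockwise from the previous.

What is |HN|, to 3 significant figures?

20.3

E is at the origin; EL runs at 57.4° with length 12.1, so L = (6.52, 10.2). ∠ELH = 81.1° gives LH at -41.5° from the x-axis; with |LH| = 29.0, H = (28.2, -9.02). ∠LHB = 147.7° gives HB at -73.8° from the x-axis; with |HB| = 17.5, B = (33.1, -25.8). ∠HBW = 137.6° gives BW at -116° from the x-axis; with |BW| = 10.6, W = (28.4, -35.3). ∠BWN = 67.6° gives WN at 131° from the x-axis; with |WN| = 9.2, N = (22.4, -28.4). Then |HN| = |N − H| = 20.3.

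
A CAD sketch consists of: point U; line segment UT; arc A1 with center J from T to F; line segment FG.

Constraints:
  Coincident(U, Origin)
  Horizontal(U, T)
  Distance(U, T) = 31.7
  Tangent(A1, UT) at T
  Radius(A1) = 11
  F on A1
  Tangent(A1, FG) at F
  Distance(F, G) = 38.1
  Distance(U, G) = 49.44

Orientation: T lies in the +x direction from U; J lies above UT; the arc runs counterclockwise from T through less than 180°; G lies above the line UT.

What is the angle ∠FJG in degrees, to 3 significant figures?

73.9°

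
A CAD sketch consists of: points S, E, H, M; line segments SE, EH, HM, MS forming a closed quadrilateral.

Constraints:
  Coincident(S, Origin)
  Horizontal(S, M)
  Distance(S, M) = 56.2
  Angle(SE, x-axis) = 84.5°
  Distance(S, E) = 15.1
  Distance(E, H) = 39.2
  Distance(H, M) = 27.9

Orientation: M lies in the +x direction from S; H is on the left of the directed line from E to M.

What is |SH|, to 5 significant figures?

45.878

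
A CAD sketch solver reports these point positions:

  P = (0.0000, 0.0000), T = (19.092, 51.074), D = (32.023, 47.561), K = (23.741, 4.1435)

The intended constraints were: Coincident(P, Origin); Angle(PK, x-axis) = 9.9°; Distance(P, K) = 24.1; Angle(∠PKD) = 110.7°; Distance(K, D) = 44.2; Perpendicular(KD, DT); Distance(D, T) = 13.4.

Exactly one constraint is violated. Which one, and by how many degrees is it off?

Perpendicular(KD, DT) — off by 4.40°.

P = (0.00, 0.00) ✓; PK at 9.900° ✓; |PK| = 24.10 ✓; ∠PKD = 110.7° ✓; |KD| = 44.20 ✓; ∠(KD, DT) = 85.60° ✗; |DT| = 13.40 ✓.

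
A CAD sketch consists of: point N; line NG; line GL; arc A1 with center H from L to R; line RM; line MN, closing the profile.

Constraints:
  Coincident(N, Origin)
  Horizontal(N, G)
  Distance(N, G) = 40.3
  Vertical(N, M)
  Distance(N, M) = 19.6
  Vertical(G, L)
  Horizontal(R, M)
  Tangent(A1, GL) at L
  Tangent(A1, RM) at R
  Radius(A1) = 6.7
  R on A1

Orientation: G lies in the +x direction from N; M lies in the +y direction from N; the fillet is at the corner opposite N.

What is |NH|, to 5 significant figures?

35.991

N is at the origin; N and G share the same y with |NG| = 40.3 and G on the +x side, so G = (40.300, 0.0000). N and M share the same x with |NM| = 19.6 and M on the +y side, so M = (0.0000, 19.600). The virtual corner opposite N is at (40.300, 19.600). Since A1 is tangent to GL there, HL ⟂ GL and tangency of A1 to RM means the radius HR is perpendicular to RM, with radius 6.7, so the center H sits 6.7 in from both sides at H = (33.600, 12.900). Then |NH| = |H − N| = 35.991.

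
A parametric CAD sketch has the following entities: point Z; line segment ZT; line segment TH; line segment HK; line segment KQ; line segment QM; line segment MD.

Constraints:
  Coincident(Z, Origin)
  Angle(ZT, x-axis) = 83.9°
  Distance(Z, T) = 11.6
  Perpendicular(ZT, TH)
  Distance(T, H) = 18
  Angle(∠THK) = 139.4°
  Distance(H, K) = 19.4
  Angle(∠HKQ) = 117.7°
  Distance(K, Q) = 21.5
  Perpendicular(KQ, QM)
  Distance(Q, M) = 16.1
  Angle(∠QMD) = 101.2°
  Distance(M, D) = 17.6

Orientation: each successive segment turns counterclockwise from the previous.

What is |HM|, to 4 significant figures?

30.54

Z is at the origin; ZT runs at 83.9° with length 11.6, so T = (1.233, 11.53). ZT ⟂ TH, so TH runs at 173.9°; with |TH| = 18.0, H = (-16.67, 13.45). ∠THK = 139.4° gives HK at -145.5° from the x-axis; with |HK| = 19.4, K = (-32.65, 2.459). ∠HKQ = 117.7° gives KQ at -83.20° from the x-axis; with |KQ| = 21.5, Q = (-30.11, -18.89). KQ ⟂ QM, so QM runs at 6.800°; with |QM| = 16.1, M = (-14.12, -16.98). Then |HM| = |M − H| = 30.54.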